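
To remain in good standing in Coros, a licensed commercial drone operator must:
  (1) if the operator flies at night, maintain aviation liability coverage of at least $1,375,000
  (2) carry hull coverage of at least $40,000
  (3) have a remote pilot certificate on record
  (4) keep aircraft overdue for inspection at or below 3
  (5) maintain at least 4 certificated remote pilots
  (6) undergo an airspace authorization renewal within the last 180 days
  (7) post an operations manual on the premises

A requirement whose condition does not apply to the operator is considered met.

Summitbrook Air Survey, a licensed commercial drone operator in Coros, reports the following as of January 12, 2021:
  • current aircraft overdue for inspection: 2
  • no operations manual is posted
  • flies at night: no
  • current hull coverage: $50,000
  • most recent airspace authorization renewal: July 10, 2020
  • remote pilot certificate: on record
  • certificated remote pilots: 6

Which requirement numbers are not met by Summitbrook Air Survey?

6, 7

1. condition 'flies at night' does not hold → requirement n/a → met
2. hull coverage $50,000 ≥ $40,000 → met
3. remote pilot certificate present → met
4. aircraft overdue for inspection 2 ≤ 3 → met
5. certificated remote pilots 6 ≥ 4 → met
6. airspace authorization renewal 186 days ago vs limit 180 → not met
7. operations manual absent → not met
Not met: 6, 7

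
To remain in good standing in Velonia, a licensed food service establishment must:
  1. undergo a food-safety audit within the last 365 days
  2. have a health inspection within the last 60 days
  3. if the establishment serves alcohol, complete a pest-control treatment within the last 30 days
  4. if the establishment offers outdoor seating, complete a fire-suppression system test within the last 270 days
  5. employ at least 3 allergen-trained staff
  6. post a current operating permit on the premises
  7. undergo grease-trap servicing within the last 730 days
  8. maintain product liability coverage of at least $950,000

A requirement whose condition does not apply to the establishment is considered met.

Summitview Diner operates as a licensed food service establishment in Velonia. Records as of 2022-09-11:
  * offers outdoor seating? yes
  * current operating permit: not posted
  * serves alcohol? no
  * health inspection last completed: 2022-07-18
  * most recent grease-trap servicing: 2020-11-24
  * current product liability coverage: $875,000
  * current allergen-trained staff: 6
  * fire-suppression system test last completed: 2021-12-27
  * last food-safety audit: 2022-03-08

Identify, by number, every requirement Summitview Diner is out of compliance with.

1. food-safety audit 187 days ago vs limit 365 → met
2. health inspection 55 days ago vs limit 60 → met
3. condition 'serves alcohol' does not hold → requirement n/a → met
4. condition 'offers outdoor seating' holds; fire-suppression system test 258 days ago vs limit 270 → met
5. allergen-trained staff 6 ≥ 3 → met
6. current operating permit absent → not met
7. grease-trap servicing 656 days ago vs limit 730 → met
8. product liability coverage $875,000 < $950,000 → not met
Not met: 6, 8

6, 8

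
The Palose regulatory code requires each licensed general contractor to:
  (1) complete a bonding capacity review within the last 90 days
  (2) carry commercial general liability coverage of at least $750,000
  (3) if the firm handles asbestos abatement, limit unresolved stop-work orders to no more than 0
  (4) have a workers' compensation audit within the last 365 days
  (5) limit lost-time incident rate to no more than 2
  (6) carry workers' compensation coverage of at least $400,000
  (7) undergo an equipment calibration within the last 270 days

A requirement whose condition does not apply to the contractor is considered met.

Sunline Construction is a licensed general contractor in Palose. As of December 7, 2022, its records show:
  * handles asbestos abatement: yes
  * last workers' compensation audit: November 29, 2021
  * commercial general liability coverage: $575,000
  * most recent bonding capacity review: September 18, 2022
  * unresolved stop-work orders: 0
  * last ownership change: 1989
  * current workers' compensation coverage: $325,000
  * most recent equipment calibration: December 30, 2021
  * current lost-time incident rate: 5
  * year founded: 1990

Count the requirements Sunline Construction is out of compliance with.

1. bonding capacity review 80 days ago vs limit 90 → met
2. commercial general liability coverage $575,000 < $750,000 → not met
3. condition 'handles asbestos abatement' holds; unresolved stop-work orders 0 ≤ 0 → met
4. workers' compensation audit 373 days ago vs limit 365 → not met
5. lost-time incident rate 5 > 2 → not met
6. workers' compensation coverage $325,000 < $400,000 → not met
7. equipment calibration 342 days ago vs limit 270 → not met
Not met: 5 of 7

5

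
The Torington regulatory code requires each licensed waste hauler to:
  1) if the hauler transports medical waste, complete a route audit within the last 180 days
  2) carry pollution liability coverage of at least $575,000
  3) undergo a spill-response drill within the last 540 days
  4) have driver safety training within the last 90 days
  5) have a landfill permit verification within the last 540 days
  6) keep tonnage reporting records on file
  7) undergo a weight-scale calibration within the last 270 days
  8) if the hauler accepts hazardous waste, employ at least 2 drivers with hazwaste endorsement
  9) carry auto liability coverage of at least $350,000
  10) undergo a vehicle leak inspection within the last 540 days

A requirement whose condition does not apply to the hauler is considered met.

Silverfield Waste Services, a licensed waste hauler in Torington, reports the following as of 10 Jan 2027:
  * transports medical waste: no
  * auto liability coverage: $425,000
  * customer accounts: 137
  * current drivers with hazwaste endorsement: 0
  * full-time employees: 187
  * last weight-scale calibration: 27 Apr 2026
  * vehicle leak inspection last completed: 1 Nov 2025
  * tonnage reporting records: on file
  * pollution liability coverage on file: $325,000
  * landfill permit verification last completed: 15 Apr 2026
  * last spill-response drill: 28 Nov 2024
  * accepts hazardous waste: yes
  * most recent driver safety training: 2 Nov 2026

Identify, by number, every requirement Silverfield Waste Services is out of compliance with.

1. condition 'transports medical waste' does not hold → requirement n/a → met
2. pollution liability coverage $325,000 < $575,000 → not met
3. spill-response drill 773 days ago vs limit 540 → not met
4. driver safety training 69 days ago vs limit 90 → met
5. landfill permit verification 270 days ago vs limit 540 → met
6. tonnage reporting records present → met
7. weight-scale calibration 258 days ago vs limit 270 → met
8. condition 'accepts hazardous waste' holds; drivers with hazwaste endorsement 0 < 2 → not met
9. auto liability coverage $425,000 ≥ $350,000 → met
10. vehicle leak inspection 435 days ago vs limit 540 → met
Not met: 2, 3, 8

2, 3, 8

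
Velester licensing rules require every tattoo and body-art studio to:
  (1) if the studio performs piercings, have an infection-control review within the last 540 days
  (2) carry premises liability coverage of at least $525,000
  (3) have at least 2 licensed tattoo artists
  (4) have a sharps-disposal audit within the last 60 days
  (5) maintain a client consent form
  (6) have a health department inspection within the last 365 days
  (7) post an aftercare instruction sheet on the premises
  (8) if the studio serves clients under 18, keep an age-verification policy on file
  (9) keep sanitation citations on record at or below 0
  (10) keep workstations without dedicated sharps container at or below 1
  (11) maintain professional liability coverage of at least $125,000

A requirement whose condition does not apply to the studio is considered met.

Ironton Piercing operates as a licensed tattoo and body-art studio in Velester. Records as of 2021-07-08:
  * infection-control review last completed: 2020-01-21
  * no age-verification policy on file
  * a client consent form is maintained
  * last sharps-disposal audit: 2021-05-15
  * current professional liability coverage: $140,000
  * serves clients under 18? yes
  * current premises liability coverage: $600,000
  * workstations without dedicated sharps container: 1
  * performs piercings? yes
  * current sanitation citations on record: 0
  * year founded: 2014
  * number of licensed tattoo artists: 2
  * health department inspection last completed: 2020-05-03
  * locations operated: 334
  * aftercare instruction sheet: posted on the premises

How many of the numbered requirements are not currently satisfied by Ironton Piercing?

1. condition 'performs piercings' holds; infection-control review 534 days ago vs limit 540 → met
2. premises liability coverage $600,000 ≥ $525,000 → met
3. licensed tattoo artists 2 ≥ 2 → met
4. sharps-disposal audit 54 days ago vs limit 60 → met
5. client consent form present → met
6. health department inspection 431 days ago vs limit 365 → not met
7. aftercare instruction sheet present → met
8. condition 'serves clients under 18' holds; age-verification policy absent → not met
9. sanitation citations on record 0 ≤ 0 → met
10. workstations without dedicated sharps container 1 ≤ 1 → met
11. professional liability coverage $140,000 ≥ $125,000 → met
Not met: 2 of 11

2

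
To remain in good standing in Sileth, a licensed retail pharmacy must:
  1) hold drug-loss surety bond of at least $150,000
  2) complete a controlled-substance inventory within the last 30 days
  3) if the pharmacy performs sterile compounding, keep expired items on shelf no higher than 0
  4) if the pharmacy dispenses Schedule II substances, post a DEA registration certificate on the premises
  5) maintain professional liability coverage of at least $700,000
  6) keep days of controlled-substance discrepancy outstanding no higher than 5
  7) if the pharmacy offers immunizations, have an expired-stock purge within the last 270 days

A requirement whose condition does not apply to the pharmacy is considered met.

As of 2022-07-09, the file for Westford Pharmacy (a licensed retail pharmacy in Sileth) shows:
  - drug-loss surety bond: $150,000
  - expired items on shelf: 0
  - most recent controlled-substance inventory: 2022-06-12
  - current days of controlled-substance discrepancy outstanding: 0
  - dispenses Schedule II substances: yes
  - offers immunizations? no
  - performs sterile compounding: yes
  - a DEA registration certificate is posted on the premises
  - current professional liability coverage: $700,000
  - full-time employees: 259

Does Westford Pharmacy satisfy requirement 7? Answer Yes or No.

7. condition 'offers immunizations' does not hold → requirement n/a → met

Yes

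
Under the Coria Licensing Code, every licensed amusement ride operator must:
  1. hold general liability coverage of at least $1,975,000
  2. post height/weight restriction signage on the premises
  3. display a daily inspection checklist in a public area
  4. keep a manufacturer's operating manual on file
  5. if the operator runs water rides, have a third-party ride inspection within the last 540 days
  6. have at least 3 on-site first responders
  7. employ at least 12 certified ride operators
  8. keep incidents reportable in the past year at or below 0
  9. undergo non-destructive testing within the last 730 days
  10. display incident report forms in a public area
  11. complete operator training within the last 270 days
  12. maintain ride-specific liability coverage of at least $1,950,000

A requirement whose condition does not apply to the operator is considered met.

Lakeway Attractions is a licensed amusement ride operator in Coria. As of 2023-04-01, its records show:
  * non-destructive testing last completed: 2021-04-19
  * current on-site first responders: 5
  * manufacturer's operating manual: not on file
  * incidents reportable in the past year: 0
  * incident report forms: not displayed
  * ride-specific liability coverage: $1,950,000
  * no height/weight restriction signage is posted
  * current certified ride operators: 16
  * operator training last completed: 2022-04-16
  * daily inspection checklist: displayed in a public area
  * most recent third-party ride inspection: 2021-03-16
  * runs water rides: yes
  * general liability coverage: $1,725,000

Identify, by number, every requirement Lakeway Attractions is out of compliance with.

1. general liability coverage $1,725,000 < $1,975,000 → not met
2. height/weight restriction signage absent → not met
3. daily inspection checklist present → met
4. manufacturer's operating manual absent → not met
5. condition 'runs water rides' holds; third-party ride inspection 746 days ago vs limit 540 → not met
6. on-site first responders 5 ≥ 3 → met
7. certified ride operators 16 ≥ 12 → met
8. incidents reportable in the past year 0 ≤ 0 → met
9. non-destructive testing 712 days ago vs limit 730 → met
10. incident report forms absent → not met
11. operator training 350 days ago vs limit 270 → not met
12. ride-specific liability coverage $1,950,000 ≥ $1,950,000 → met
Not met: 1, 2, 4, 5, 10, 11

1, 2, 4, 5, 10, 11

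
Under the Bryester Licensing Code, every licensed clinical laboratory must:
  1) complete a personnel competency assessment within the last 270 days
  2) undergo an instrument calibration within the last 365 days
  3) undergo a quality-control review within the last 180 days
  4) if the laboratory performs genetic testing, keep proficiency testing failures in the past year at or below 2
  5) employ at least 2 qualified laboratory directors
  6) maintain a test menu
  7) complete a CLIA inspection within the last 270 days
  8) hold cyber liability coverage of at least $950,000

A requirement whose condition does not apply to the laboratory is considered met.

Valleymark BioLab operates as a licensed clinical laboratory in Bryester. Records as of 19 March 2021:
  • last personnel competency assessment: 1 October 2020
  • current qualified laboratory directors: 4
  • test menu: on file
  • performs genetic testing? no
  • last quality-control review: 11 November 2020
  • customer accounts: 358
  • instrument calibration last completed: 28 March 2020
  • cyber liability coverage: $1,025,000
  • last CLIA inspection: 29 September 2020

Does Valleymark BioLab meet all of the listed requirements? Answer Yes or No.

Yes

1. personnel competency assessment 169 days ago vs limit 270 → met
2. instrument calibration 356 days ago vs limit 365 → met
3. quality-control review 128 days ago vs limit 180 → met
4. condition 'performs genetic testing' does not hold → requirement n/a → met
5. qualified laboratory directors 4 ≥ 2 → met
6. test menu present → met
7. CLIA inspection 171 days ago vs limit 270 → met
8. cyber liability coverage $1,025,000 ≥ $950,000 → met
All met.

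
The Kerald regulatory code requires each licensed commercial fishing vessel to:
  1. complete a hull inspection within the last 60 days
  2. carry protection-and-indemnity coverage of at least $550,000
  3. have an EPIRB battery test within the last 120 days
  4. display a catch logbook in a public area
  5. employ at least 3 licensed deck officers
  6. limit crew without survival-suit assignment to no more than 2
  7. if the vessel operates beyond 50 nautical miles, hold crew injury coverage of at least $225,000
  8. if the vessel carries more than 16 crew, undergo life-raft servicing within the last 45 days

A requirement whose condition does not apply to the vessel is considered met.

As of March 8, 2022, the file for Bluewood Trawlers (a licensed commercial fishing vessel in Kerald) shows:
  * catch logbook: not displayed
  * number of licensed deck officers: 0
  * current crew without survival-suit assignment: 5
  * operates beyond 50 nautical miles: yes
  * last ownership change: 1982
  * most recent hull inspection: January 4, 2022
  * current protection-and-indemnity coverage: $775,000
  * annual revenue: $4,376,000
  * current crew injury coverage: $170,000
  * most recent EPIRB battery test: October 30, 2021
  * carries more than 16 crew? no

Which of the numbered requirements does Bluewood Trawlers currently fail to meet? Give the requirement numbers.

1, 3, 4, 5, 6, 7

1. hull inspection 63 days ago vs limit 60 → not met
2. protection-and-indemnity coverage $775,000 ≥ $550,000 → met
3. EPIRB battery test 129 days ago vs limit 120 → not met
4. catch logbook absent → not met
5. licensed deck officers 0 < 3 → not met
6. crew without survival-suit assignment 5 > 2 → not met
7. condition 'operates beyond 50 nautical miles' holds; crew injury coverage $170,000 < $225,000 → not met
8. condition 'carries more than 16 crew' does not hold → requirement n/a → met
Not met: 1, 3, 4, 5, 6, 7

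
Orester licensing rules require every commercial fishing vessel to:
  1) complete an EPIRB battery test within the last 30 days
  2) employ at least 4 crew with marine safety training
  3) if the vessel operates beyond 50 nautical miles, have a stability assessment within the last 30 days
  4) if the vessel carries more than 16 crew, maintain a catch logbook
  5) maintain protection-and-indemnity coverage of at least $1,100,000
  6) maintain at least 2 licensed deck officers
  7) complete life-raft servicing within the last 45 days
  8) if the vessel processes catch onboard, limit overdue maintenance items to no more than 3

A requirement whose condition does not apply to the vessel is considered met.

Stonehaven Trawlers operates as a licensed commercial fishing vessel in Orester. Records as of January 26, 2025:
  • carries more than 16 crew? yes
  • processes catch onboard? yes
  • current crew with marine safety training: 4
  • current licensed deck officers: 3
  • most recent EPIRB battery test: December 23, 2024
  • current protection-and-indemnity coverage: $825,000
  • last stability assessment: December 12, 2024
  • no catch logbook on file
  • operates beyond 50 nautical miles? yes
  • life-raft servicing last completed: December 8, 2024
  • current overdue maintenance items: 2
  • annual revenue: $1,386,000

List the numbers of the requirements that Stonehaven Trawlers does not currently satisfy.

1. EPIRB battery test 34 days ago vs limit 30 → not met
2. crew with marine safety training 4 ≥ 4 → met
3. condition 'operates beyond 50 nautical miles' holds; stability assessment 45 days ago vs limit 30 → not met
4. condition 'carries more than 16 crew' holds; catch logbook absent → not met
5. protection-and-indemnity coverage $825,000 < $1,100,000 → not met
6. licensed deck officers 3 ≥ 2 → met
7. life-raft servicing 49 days ago vs limit 45 → not met
8. condition 'processes catch onboard' holds; overdue maintenance items 2 ≤ 3 → met
Not met: 1, 3, 4, 5, 7

1, 3, 4, 5, 7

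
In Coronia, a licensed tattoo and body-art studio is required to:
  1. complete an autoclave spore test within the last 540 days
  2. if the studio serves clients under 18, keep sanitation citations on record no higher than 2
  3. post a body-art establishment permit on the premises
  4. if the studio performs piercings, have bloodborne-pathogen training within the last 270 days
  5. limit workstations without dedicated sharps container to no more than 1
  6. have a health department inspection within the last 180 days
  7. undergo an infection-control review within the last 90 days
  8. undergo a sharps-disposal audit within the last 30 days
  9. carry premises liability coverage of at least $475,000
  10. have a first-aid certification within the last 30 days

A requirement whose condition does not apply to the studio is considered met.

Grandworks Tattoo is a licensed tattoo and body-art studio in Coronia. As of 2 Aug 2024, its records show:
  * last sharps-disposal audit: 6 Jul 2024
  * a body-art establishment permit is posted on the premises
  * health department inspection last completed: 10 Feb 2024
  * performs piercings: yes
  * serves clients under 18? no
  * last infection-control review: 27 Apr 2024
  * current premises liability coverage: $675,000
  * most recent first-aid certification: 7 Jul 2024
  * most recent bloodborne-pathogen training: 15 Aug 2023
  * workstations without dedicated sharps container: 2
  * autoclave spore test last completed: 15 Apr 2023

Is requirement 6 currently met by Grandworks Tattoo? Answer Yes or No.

6. health department inspection 174 days ago vs limit 180 → met

Yes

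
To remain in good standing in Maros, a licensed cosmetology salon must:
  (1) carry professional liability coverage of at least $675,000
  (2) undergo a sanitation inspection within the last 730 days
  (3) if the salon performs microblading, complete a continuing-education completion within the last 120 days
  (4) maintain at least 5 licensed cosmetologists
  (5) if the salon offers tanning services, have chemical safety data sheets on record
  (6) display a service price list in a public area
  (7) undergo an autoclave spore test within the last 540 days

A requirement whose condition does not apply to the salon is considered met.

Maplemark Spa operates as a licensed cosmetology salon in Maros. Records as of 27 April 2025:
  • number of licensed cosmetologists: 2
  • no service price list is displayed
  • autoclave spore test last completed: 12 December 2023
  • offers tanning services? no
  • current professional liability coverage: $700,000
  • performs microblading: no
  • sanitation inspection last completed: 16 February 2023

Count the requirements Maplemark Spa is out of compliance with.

3

1. professional liability coverage $700,000 ≥ $675,000 → met
2. sanitation inspection 801 days ago vs limit 730 → not met
3. condition 'performs microblading' does not hold → requirement n/a → met
4. licensed cosmetologists 2 < 5 → not met
5. condition 'offers tanning services' does not hold → requirement n/a → met
6. service price list absent → not met
7. autoclave spore test 502 days ago vs limit 540 → met
Not met: 3 of 7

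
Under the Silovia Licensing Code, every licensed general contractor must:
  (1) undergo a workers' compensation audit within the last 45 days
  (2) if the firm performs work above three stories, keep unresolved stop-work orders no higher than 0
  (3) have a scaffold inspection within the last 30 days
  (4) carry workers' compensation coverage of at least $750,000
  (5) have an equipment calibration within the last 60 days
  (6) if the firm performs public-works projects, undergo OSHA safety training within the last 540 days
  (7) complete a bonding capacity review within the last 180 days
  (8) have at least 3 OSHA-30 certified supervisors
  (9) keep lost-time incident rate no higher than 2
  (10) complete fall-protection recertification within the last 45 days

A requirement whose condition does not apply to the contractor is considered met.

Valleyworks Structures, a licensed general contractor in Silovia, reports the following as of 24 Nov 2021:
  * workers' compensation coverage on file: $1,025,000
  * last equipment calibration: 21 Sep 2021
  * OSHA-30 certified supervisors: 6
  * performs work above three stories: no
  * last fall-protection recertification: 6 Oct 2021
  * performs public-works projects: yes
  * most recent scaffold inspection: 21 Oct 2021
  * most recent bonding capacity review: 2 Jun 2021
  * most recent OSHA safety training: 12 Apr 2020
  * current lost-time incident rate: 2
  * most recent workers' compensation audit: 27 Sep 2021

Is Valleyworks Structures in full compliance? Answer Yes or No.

No

1. workers' compensation audit 58 days ago vs limit 45 → not met
2. condition 'performs work above three stories' does not hold → requirement n/a → met
3. scaffold inspection 34 days ago vs limit 30 → not met
4. workers' compensation coverage $1,025,000 ≥ $750,000 → met
5. equipment calibration 64 days ago vs limit 60 → not met
6. condition 'performs public-works projects' holds; OSHA safety training 591 days ago vs limit 540 → not met
7. bonding capacity review 175 days ago vs limit 180 → met
8. OSHA-30 certified supervisors 6 ≥ 3 → met
9. lost-time incident rate 2 ≤ 2 → met
10. fall-protection recertification 49 days ago vs limit 45 → not met
Not met: 1, 3, 5, 6, 10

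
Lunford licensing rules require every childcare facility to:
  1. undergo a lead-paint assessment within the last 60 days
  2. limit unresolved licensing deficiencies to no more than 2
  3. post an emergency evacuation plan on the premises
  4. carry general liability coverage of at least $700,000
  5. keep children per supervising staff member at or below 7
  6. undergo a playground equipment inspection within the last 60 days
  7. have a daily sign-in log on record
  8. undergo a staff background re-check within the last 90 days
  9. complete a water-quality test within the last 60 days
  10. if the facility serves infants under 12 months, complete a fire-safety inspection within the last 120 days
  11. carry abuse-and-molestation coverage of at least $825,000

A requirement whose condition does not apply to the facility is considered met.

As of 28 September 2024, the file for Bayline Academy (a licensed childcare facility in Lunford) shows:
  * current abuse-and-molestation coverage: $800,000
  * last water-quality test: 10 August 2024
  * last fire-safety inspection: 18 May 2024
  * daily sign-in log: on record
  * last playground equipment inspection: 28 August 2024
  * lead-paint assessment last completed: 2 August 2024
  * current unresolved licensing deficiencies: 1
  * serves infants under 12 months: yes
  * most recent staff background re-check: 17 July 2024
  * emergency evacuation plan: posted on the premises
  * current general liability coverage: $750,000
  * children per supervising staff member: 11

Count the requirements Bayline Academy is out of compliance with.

3

1. lead-paint assessment 57 days ago vs limit 60 → met
2. unresolved licensing deficiencies 1 ≤ 2 → met
3. emergency evacuation plan present → met
4. general liability coverage $750,000 ≥ $700,000 → met
5. children per supervising staff member 11 > 7 → not met
6. playground equipment inspection 31 days ago vs limit 60 → met
7. daily sign-in log present → met
8. staff background re-check 73 days ago vs limit 90 → met
9. water-quality test 49 days ago vs limit 60 → met
10. condition 'serves infants under 12 months' holds; fire-safety inspection 133 days ago vs limit 120 → not met
11. abuse-and-molestation coverage $800,000 < $825,000 → not met
Not met: 3 of 11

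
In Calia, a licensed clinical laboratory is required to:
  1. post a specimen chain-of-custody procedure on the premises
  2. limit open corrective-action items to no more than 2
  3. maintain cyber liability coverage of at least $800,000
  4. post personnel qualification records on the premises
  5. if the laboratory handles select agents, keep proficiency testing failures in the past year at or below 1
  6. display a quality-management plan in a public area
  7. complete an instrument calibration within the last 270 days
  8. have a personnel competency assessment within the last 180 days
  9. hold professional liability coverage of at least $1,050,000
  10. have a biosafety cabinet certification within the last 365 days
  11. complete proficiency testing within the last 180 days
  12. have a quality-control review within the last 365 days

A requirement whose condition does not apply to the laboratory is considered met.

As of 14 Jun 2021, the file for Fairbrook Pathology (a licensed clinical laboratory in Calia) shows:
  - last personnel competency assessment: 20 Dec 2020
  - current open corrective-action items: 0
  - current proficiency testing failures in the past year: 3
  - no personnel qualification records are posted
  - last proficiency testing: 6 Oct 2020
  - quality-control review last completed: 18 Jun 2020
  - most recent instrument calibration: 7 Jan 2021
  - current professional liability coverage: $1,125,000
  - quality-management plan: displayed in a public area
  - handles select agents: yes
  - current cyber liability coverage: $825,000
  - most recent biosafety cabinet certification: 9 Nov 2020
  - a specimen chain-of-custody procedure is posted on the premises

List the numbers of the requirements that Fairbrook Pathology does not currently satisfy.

1. specimen chain-of-custody procedure present → met
2. open corrective-action items 0 ≤ 2 → met
3. cyber liability coverage $825,000 ≥ $800,000 → met
4. personnel qualification records absent → not met
5. condition 'handles select agents' holds; proficiency testing failures in the past year 3 > 1 → not met
6. quality-management plan present → met
7. instrument calibration 158 days ago vs limit 270 → met
8. personnel competency assessment 176 days ago vs limit 180 → met
9. professional liability coverage $1,125,000 ≥ $1,050,000 → met
10. biosafety cabinet certification 217 days ago vs limit 365 → met
11. proficiency testing 251 days ago vs limit 180 → not met
12. quality-control review 361 days ago vs limit 365 → met
Not met: 4, 5, 11

4, 5, 11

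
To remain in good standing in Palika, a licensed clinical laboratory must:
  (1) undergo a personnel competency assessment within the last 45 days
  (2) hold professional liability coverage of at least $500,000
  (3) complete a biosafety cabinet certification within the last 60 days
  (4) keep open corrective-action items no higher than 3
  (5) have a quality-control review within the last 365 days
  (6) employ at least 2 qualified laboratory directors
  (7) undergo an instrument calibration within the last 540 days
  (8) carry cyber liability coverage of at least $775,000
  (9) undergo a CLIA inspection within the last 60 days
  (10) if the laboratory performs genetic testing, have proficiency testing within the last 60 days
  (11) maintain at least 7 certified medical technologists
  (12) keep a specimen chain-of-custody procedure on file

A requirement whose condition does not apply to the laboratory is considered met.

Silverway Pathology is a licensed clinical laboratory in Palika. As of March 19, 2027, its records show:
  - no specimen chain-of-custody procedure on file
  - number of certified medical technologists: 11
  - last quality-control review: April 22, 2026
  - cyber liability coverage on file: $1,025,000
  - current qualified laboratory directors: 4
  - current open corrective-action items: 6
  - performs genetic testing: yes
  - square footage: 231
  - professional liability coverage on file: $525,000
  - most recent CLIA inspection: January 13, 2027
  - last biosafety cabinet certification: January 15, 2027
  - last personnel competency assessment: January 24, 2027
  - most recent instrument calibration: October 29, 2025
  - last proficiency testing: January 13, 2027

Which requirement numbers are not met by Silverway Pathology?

1, 3, 4, 9, 10, 12

1. personnel competency assessment 54 days ago vs limit 45 → not met
2. professional liability coverage $525,000 ≥ $500,000 → met
3. biosafety cabinet certification 63 days ago vs limit 60 → not met
4. open corrective-action items 6 > 3 → not met
5. quality-control review 331 days ago vs limit 365 → met
6. qualified laboratory directors 4 ≥ 2 → met
7. instrument calibration 506 days ago vs limit 540 → met
8. cyber liability coverage $1,025,000 ≥ $775,000 → met
9. CLIA inspection 65 days ago vs limit 60 → not met
10. condition 'performs genetic testing' holds; proficiency testing 65 days ago vs limit 60 → not met
11. certified medical technologists 11 ≥ 7 → met
12. specimen chain-of-custody procedure absent → not met
Not met: 1, 3, 4, 9, 10, 12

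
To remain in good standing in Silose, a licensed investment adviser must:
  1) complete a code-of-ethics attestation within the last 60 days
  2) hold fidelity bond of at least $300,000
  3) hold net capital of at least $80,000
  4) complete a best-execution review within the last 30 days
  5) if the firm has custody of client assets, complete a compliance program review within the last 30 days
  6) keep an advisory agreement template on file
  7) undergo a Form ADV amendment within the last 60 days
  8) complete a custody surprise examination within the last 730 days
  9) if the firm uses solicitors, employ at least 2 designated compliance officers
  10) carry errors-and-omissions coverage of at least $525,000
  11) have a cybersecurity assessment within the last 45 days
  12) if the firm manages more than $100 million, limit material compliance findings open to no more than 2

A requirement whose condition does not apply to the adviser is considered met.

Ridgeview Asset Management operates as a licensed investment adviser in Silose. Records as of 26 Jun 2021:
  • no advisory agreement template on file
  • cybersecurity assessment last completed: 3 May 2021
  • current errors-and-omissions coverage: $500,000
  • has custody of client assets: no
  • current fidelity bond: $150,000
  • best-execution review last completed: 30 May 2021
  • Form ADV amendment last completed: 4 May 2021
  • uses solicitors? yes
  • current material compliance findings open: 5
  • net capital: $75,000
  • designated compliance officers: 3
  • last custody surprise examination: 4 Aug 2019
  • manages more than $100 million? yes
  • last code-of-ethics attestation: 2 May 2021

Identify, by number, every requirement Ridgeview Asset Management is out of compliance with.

1. code-of-ethics attestation 55 days ago vs limit 60 → met
2. fidelity bond $150,000 < $300,000 → not met
3. net capital $75,000 < $80,000 → not met
4. best-execution review 27 days ago vs limit 30 → met
5. condition 'has custody of client assets' does not hold → requirement n/a → met
6. advisory agreement template absent → not met
7. Form ADV amendment 53 days ago vs limit 60 → met
8. custody surprise examination 692 days ago vs limit 730 → met
9. condition 'uses solicitors' holds; designated compliance officers 3 ≥ 2 → met
10. errors-and-omissions coverage $500,000 < $525,000 → not met
11. cybersecurity assessment 54 days ago vs limit 45 → not met
12. condition 'manages more than $100 million' holds; material compliance findings open 5 > 2 → not met
Not met: 2, 3, 6, 10, 11, 12

2, 3, 6, 10, 11, 12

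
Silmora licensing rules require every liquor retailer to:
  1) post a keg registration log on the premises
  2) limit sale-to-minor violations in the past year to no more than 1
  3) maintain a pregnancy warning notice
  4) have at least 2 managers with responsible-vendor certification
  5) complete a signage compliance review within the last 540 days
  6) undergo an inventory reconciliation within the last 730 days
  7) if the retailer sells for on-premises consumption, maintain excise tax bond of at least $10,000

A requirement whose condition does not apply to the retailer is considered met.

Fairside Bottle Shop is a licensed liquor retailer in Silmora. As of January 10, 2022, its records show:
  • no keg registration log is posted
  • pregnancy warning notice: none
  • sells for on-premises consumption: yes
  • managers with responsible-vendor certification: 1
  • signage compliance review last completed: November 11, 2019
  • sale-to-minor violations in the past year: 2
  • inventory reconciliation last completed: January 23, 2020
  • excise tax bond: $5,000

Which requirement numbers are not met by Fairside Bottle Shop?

1, 2, 3, 4, 5, 7

1. keg registration log absent → not met
2. sale-to-minor violations in the past year 2 > 1 → not met
3. pregnancy warning notice absent → not met
4. managers with responsible-vendor certification 1 < 2 → not met
5. signage compliance review 791 days ago vs limit 540 → not met
6. inventory reconciliation 718 days ago vs limit 730 → met
7. condition 'sells for on-premises consumption' holds; excise tax bond $5,000 < $10,000 → not met
Not met: 1, 2, 3, 4, 5, 7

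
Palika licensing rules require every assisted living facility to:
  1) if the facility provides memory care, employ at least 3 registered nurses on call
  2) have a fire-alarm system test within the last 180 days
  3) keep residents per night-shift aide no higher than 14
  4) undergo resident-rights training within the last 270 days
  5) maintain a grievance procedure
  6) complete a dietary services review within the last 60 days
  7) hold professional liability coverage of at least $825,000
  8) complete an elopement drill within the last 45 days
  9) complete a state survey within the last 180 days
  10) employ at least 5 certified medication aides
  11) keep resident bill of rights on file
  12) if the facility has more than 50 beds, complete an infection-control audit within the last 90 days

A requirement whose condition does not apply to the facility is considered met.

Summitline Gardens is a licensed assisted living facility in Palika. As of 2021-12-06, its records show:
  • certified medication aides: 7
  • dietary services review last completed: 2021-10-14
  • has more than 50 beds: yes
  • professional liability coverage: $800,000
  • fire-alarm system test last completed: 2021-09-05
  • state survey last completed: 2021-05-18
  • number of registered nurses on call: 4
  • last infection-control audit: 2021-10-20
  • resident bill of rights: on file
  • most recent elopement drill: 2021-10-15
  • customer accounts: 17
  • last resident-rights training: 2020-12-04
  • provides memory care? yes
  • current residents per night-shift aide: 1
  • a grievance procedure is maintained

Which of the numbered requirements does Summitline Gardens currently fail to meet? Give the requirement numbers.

1. condition 'provides memory care' holds; registered nurses on call 4 ≥ 3 → met
2. fire-alarm system test 92 days ago vs limit 180 → met
3. residents per night-shift aide 1 ≤ 14 → met
4. resident-rights training 367 days ago vs limit 270 → not met
5. grievance procedure present → met
6. dietary services review 53 days ago vs limit 60 → met
7. professional liability coverage $800,000 < $825,000 → not met
8. elopement drill 52 days ago vs limit 45 → not met
9. state survey 202 days ago vs limit 180 → not met
10. certified medication aides 7 ≥ 5 → met
11. resident bill of rights present → met
12. condition 'has more than 50 beds' holds; infection-control audit 47 days ago vs limit 90 → met
Not met: 4, 7, 8, 9

4, 7, 8, 9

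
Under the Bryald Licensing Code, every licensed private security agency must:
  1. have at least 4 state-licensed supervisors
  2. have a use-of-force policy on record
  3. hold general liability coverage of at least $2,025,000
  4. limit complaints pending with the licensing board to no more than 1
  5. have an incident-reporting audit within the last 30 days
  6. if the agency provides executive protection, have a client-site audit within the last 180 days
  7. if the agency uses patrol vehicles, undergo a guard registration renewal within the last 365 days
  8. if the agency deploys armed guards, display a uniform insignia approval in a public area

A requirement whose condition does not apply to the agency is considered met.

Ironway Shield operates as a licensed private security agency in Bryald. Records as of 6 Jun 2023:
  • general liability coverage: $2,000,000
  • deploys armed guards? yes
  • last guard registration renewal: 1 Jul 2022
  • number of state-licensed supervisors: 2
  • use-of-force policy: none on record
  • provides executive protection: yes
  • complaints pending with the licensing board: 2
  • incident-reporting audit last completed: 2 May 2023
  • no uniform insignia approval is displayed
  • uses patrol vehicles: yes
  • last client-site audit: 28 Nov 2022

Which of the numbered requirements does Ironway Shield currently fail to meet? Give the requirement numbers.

1. state-licensed supervisors 2 < 4 → not met
2. use-of-force policy absent → not met
3. general liability coverage $2,000,000 < $2,025,000 → not met
4. complaints pending with the licensing board 2 > 1 → not met
5. incident-reporting audit 35 days ago vs limit 30 → not met
6. condition 'provides executive protection' holds; client-site audit 190 days ago vs limit 180 → not met
7. condition 'uses patrol vehicles' holds; guard registration renewal 340 days ago vs limit 365 → met
8. condition 'deploys armed guards' holds; uniform insignia approval absent → not met
Not met: 1, 2, 3, 4, 5, 6, 8

1, 2, 3, 4, 5, 6, 8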